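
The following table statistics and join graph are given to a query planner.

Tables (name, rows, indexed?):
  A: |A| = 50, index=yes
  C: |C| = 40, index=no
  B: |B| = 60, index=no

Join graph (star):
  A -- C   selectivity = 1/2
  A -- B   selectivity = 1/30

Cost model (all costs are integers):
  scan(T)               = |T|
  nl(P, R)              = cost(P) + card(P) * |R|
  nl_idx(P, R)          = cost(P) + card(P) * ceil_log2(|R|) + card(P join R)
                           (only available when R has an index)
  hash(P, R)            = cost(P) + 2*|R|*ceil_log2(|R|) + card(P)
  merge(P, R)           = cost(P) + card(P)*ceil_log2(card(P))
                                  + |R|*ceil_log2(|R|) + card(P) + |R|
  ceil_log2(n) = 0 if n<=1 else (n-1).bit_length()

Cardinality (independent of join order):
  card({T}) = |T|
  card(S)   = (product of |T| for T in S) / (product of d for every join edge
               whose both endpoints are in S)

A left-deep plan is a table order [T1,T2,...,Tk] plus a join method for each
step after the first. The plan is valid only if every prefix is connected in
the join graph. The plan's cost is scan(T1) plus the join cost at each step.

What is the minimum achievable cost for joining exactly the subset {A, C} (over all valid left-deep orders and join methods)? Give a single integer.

580

Selinger DP over subsets of {A,C}:
  {A}: scan cost=50, card=50
  {C}: scan cost=40, card=40
  {AC}: card=1000; try (C,hash)→580, (A,merge)→670, (C,merge)→680, (A,hash)→680, (A,nl_idx)→1280, (A,nl)→2040 …(+1); best=580 via (C,hash)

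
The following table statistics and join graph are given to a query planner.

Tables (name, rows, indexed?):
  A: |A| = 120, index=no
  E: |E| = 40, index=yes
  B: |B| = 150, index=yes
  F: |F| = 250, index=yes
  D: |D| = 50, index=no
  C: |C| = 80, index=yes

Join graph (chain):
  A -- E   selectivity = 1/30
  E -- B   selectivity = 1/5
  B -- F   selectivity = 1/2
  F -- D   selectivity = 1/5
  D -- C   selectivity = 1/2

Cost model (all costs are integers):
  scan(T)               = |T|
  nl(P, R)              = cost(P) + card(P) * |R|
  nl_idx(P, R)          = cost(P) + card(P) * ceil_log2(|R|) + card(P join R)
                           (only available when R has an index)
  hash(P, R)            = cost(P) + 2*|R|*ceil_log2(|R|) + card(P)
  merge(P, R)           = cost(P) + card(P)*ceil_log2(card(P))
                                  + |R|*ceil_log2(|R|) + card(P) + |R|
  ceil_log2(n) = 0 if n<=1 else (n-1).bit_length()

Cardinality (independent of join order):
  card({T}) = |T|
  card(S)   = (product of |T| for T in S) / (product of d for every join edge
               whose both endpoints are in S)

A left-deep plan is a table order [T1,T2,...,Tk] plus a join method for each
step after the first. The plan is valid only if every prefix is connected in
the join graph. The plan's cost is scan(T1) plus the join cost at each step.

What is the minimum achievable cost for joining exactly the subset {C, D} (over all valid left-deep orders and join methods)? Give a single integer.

760

Selinger DP over subsets of {C,D}:
  {D}: scan cost=50, card=50
  {C}: scan cost=80, card=80
  {CD}: card=2000; try (D,hash)→760, (C,merge)→1040, (D,merge)→1070, (C,hash)→1220, (C,nl_idx)→2400, (C,nl)→4050 …(+1); best=760 via (D,hash)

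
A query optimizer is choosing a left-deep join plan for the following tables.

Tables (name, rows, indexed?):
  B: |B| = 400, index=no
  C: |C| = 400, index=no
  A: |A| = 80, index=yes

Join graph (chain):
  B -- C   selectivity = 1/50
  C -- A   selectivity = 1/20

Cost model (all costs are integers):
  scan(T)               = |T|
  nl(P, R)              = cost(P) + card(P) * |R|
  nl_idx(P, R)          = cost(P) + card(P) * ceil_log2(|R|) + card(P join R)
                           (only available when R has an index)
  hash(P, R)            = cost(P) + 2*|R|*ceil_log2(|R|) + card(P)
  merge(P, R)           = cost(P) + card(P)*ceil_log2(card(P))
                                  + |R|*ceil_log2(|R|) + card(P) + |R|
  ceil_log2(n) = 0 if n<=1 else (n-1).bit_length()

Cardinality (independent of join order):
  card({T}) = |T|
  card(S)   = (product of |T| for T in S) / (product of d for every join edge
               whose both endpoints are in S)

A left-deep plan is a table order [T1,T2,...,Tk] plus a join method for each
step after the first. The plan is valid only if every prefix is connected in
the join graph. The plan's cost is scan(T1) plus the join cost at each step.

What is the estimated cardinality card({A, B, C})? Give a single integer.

Tables in S: A(80), B(400), C(400)
Edges inside S: B-C(d=50), C-A(d=20)
numerator = 80 * 400 * 400 = 12800000
denominator = 50 * 20 = 1000
card(S) = 12800000 / 1000 = 12800

12800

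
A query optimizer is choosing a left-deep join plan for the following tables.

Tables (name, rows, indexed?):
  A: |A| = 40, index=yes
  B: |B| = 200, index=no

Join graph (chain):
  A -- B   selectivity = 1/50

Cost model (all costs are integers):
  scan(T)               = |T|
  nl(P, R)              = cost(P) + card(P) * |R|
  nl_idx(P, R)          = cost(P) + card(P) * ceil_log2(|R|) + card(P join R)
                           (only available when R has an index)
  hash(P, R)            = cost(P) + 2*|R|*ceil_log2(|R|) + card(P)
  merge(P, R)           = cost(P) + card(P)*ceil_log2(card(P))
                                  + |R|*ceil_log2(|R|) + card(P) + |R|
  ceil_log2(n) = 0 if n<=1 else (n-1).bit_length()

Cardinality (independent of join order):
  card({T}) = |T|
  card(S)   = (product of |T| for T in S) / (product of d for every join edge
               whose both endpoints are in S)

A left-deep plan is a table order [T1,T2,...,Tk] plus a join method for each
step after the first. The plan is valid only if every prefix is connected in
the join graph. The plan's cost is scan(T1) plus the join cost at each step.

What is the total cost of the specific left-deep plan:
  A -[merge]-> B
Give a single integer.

2120

step 1: scan A: cost=40, card=40
step 2: join B via merge
    card(P join B) = 40*200/(50) = 160
    cost = 40 + 40*6 + 200*8 + 40 + 200 = 2120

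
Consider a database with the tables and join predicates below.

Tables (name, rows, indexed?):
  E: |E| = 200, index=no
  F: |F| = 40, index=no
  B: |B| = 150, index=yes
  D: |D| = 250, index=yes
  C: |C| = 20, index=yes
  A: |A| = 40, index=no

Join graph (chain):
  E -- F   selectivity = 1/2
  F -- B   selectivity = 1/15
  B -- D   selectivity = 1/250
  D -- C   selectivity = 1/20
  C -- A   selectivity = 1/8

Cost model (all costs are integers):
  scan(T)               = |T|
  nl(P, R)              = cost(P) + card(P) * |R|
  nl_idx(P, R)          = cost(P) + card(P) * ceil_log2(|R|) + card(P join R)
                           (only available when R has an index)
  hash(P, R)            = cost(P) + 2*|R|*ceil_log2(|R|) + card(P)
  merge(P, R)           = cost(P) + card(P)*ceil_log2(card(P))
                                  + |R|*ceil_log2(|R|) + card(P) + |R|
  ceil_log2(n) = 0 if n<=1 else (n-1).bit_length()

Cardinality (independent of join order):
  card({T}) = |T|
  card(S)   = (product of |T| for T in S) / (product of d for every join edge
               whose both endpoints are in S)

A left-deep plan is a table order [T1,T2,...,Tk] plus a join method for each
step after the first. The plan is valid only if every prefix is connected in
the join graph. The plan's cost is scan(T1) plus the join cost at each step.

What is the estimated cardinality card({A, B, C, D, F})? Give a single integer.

Tables in S: A(40), B(150), C(20), D(250), F(40)
Edges inside S: F-B(d=15), B-D(d=250), D-C(d=20), C-A(d=8)
numerator = 40 * 150 * 20 * 250 * 40 = 1200000000
denominator = 15 * 250 * 20 * 8 = 600000
card(S) = 1200000000 / 600000 = 2000

2000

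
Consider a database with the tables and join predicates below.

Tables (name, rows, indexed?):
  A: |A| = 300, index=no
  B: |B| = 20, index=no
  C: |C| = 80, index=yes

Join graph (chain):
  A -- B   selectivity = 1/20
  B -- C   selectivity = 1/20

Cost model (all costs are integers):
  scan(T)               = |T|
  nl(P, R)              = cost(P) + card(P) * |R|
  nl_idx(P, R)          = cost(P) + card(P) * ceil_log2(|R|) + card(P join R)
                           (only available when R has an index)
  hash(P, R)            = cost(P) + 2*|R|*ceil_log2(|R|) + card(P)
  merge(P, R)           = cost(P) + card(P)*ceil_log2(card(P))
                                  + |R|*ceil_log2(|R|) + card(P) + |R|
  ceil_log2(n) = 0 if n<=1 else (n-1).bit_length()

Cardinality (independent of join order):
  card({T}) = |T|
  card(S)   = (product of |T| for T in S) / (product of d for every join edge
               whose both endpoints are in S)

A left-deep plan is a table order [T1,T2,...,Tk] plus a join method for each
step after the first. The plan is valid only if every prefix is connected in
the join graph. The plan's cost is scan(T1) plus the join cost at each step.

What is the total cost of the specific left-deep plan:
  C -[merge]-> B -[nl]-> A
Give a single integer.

24840

step 1: scan C: cost=80, card=80
step 2: join B via merge
    card(P join B) = 80*20/(20) = 80
    cost = 80 + 80*7 + 20*5 + 80 + 20 = 840
step 3: join A via nl
    card(P join A) = 80*300/(20) = 1200
    cost = 840 + 80*300 = 24840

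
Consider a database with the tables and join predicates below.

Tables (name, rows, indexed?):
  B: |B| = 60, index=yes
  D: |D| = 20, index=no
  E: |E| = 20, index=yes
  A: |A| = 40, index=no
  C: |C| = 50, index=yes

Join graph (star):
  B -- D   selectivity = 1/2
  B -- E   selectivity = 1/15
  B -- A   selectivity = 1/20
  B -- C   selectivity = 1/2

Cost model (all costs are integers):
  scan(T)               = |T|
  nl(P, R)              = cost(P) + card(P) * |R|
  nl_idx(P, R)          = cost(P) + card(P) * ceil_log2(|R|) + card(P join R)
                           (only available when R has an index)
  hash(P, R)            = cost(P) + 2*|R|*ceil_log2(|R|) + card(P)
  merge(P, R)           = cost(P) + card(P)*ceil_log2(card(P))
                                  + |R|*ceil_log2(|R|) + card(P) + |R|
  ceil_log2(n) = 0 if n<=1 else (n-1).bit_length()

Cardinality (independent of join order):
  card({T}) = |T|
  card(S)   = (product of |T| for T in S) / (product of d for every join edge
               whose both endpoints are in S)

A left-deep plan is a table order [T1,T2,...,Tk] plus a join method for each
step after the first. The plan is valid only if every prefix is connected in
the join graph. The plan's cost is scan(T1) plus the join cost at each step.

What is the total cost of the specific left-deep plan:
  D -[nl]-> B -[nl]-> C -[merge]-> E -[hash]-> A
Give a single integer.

276820

step 1: scan D: cost=20, card=20
step 2: join B via nl
    card(P join B) = 20*60/(2) = 600
    cost = 20 + 20*60 = 1220
step 3: join C via nl
    card(P join C) = 600*50/(2) = 15000
    cost = 1220 + 600*50 = 31220
step 4: join E via merge
    card(P join E) = 15000*20/(15) = 20000
    cost = 31220 + 15000*14 + 20*5 + 15000 + 20 = 256340
step 5: join A via hash
    card(P join A) = 20000*40/(20) = 40000
    cost = 256340 + 2*40*6 + 20000 = 276820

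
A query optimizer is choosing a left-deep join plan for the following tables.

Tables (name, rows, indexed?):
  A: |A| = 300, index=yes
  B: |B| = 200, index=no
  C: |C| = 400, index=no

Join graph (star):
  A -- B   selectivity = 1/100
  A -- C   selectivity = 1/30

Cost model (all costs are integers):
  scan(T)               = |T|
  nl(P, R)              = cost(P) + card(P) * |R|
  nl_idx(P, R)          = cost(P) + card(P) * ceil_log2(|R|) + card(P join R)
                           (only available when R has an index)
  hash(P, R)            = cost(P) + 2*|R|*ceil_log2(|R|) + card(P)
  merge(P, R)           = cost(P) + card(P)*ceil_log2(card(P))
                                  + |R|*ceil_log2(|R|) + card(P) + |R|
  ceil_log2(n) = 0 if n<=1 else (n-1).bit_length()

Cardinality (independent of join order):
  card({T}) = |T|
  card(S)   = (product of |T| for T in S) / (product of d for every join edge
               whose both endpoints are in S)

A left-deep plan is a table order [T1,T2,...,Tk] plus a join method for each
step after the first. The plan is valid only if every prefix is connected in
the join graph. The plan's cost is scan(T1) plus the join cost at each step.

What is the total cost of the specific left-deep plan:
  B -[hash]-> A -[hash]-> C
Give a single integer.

step 1: scan B: cost=200, card=200
step 2: join A via hash
    card(P join A) = 200*300/(100) = 600
    cost = 200 + 2*300*9 + 200 = 5800
step 3: join C via hash
    card(P join C) = 600*400/(30) = 8000
    cost = 5800 + 2*400*9 + 600 = 13600

13600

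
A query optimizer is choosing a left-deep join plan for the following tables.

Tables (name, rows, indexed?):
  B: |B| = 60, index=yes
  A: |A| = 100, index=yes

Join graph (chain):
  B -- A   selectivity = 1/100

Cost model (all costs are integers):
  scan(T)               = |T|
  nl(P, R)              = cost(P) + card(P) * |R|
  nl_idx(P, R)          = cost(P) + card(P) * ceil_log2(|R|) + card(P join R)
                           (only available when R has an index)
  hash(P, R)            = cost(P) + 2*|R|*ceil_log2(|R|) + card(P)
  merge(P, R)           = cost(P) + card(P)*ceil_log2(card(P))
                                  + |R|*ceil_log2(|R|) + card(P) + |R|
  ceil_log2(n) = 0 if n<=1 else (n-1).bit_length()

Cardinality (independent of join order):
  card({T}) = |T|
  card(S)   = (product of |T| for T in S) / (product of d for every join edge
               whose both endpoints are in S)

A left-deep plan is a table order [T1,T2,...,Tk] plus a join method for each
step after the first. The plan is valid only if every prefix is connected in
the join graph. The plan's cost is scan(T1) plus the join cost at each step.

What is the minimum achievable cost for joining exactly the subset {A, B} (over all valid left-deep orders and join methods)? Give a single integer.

540

Selinger DP over subsets of {A,B}:
  {B}: scan cost=60, card=60
  {A}: scan cost=100, card=100
  {AB}: card=60; try (A,nl_idx)→540, (B,nl_idx)→760, (B,hash)→920, (A,merge)→1280, (B,merge)→1320, (A,hash)→1520 …(+2); best=540 via (A,nl_idx)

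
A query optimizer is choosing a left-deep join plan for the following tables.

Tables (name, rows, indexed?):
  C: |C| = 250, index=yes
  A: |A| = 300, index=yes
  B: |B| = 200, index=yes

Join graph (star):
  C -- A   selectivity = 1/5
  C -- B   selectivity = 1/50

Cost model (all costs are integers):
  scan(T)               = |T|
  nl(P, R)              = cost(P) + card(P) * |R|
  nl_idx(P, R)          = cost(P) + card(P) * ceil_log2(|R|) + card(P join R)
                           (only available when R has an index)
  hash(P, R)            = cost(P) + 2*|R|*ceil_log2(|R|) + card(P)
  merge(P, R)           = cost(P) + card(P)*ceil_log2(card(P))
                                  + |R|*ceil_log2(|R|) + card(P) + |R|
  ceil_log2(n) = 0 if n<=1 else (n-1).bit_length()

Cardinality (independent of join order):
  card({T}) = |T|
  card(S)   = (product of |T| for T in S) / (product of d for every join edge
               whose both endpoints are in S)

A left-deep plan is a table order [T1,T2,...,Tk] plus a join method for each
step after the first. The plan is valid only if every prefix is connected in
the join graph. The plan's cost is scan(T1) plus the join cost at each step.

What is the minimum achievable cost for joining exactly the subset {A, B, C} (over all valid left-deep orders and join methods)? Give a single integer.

9200

Selinger DP over subsets of {A,B,C}:
  {C}: scan cost=250, card=250
  {A}: scan cost=300, card=300
  {B}: scan cost=200, card=200
  {AC}: card=15000; try (C,hash)→4600, (A,merge)→5500, (C,merge)→5550, (A,hash)→5900, (A,nl_idx)→17500, (C,nl_idx)→17700 …(+2); best=4600 via (C,hash)
  {BC}: card=1000; try (C,nl_idx)→2800, (B,nl_idx)→3250, (B,hash)→3700, (C,merge)→4250, (B,merge)→4300, (C,hash)→4400 …(+2); best=2800 via (C,nl_idx)
  {ABC}: card=60000; try (A,hash)→9200, (A,merge)→16800, (B,hash)→22800, (A,nl_idx)→71800, (B,nl_idx)→184600, (B,merge)→231400 …(+2); best=9200 via (A,hash)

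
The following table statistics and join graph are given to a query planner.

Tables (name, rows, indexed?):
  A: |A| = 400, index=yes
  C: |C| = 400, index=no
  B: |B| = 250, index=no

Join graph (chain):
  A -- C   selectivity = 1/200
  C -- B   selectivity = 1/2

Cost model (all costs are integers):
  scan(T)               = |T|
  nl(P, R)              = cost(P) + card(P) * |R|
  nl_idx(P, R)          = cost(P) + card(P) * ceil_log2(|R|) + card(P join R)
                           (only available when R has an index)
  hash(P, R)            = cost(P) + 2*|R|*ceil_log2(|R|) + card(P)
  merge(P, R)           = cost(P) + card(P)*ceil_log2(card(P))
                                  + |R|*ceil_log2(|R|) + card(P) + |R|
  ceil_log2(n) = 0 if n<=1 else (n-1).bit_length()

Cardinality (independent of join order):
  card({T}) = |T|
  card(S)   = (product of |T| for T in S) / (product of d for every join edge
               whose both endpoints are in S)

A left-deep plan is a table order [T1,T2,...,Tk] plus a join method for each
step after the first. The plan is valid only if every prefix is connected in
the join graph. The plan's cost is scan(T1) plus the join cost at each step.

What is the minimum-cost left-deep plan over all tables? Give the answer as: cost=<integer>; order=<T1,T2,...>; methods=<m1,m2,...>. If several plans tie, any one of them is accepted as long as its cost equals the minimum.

cost=9600; order=C,A,B; methods=nl_idx,hash

Selinger DP (subsets sized 1..n):
  {A}: scan cost=400, card=400
  {C}: scan cost=400, card=400
  {B}: scan cost=250, card=250
  {AC}: card=800; try (A,nl_idx)→4800, (C,hash)→8000, (A,hash)→8000, (C,merge)→8400, (A,merge)→8400, (C,nl)→160400 …(+1); best=4800 via (A,nl_idx)
  {BC}: card=50000; try (B,hash)→4800, (C,merge)→6500, (B,merge)→6650, (C,hash)→7700, (C,nl)→100250, (B,nl)→100400; best=4800 via (B,hash)
  {ABC}: card=100000; try (B,hash)→9600, (B,merge)→15850, (A,hash)→62000, (B,nl)→204800, (A,nl_idx)→554800, (A,merge)→858800 …(+1); best=9600 via (B,hash)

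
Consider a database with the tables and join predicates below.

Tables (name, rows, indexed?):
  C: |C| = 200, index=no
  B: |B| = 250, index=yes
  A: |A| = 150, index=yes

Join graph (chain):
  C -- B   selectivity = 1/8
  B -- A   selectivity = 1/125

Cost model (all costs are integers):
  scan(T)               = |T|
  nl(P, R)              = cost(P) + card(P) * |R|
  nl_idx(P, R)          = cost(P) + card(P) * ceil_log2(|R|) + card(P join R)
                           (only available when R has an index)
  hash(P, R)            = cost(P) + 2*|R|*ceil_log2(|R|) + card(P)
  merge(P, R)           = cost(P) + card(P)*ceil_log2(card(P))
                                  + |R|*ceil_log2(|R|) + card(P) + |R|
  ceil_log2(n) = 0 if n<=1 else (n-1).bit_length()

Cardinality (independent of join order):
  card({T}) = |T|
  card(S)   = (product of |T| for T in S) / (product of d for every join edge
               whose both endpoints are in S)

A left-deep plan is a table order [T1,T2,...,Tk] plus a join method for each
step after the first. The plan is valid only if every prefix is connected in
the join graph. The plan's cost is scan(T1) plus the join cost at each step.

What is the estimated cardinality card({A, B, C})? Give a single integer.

Tables in S: A(150), B(250), C(200)
Edges inside S: C-B(d=8), B-A(d=125)
numerator = 150 * 250 * 200 = 7500000
denominator = 8 * 125 = 1000
card(S) = 7500000 / 1000 = 7500

7500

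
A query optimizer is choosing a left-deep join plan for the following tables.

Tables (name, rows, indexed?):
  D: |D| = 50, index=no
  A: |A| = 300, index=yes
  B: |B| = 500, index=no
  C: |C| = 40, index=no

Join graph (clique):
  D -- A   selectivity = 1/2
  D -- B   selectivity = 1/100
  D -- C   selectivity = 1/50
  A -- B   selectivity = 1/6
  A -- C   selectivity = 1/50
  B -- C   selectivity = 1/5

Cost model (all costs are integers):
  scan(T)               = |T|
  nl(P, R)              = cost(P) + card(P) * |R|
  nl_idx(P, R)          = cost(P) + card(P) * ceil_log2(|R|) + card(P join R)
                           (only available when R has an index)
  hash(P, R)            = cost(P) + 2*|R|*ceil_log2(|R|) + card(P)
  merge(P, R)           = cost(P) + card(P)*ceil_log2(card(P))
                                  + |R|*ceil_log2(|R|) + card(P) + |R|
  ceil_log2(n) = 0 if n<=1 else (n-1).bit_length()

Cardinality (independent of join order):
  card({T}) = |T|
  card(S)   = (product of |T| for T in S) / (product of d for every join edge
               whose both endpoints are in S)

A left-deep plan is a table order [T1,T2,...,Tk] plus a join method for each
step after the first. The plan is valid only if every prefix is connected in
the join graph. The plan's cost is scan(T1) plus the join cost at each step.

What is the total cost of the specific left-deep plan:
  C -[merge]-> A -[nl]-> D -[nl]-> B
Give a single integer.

75320

step 1: scan C: cost=40, card=40
step 2: join A via merge
    card(P join A) = 40*300/(50) = 240
    cost = 40 + 40*6 + 300*9 + 40 + 300 = 3320
step 3: join D via nl
    card(P join D) = 240*50/(2*50) = 120
    cost = 3320 + 240*50 = 15320
step 4: join B via nl
    card(P join B) = 120*500/(100*6*5) = 20
    cost = 15320 + 120*500 = 75320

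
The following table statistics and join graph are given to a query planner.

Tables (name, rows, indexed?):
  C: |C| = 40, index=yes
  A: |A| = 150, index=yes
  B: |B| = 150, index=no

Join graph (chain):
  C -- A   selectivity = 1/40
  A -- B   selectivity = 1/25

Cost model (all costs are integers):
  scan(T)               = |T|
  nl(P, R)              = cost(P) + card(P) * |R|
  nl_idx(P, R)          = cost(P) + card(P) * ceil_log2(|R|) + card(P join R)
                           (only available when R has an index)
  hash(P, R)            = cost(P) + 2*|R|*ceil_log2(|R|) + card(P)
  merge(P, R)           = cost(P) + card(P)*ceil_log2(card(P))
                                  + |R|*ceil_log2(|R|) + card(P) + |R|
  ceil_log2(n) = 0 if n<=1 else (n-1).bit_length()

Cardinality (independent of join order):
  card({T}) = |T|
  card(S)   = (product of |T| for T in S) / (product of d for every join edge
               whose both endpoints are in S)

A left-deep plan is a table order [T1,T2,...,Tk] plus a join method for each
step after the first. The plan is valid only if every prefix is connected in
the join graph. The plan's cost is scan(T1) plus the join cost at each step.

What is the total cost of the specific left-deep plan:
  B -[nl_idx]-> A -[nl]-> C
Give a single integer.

38250

step 1: scan B: cost=150, card=150
step 2: join A via nl_idx
    card(P join A) = 150*150/(25) = 900
    cost = 150 + 150*8 + 900 = 2250
step 3: join C via nl
    card(P join C) = 900*40/(40) = 900
    cost = 2250 + 900*40 = 38250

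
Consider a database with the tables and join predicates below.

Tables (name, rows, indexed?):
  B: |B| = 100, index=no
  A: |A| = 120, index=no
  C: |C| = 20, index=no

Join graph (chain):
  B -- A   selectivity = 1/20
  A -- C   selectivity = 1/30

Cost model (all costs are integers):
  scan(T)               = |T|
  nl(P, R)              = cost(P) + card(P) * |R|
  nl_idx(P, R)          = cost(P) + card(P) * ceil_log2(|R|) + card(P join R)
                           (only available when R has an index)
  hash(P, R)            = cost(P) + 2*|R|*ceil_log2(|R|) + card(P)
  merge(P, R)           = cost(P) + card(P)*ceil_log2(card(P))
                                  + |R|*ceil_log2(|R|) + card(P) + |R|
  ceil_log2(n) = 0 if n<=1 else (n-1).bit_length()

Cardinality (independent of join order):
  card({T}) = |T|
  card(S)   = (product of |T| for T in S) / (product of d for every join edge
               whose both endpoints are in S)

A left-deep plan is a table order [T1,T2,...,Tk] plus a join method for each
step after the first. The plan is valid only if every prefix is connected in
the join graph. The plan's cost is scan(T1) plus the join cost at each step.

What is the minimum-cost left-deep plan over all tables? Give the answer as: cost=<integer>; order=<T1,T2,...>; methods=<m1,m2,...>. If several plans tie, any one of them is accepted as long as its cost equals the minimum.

Selinger DP (subsets sized 1..n):
  {B}: scan cost=100, card=100
  {A}: scan cost=120, card=120
  {C}: scan cost=20, card=20
  {AB}: card=600; try (B,hash)→1640, (A,merge)→1860, (B,merge)→1880, (A,hash)→1880, (A,nl)→12100, (B,nl)→12120; best=1640 via (B,hash)
  {AC}: card=80; try (C,hash)→440, (A,merge)→1100, (C,merge)→1200, (A,hash)→1720, (A,nl)→2420, (C,nl)→2520; best=440 via (C,hash)
  {ABC}: card=400; try (B,merge)→1880, (B,hash)→1920, (C,hash)→2440, (C,merge)→8360, (B,nl)→8440, (C,nl)→13640; best=1880 via (B,merge)

cost=1880; order=A,C,B; methods=hash,merge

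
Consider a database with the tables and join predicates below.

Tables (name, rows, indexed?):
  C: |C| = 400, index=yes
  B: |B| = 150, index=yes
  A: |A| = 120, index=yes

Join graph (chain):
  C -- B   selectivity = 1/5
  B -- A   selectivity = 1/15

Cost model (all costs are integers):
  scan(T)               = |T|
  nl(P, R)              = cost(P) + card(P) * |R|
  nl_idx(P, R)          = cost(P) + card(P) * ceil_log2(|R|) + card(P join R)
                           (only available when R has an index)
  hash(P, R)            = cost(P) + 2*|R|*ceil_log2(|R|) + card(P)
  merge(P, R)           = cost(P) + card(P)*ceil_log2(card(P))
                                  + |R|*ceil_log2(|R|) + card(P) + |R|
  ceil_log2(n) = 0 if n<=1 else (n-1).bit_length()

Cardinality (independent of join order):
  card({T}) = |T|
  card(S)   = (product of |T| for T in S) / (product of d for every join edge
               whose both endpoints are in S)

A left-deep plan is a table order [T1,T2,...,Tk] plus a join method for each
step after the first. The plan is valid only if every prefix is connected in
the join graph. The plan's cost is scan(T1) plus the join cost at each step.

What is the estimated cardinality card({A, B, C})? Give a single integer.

96000

Tables in S: A(120), B(150), C(400)
Edges inside S: C-B(d=5), B-A(d=15)
numerator = 120 * 150 * 400 = 7200000
denominator = 5 * 15 = 75
card(S) = 7200000 / 75 = 96000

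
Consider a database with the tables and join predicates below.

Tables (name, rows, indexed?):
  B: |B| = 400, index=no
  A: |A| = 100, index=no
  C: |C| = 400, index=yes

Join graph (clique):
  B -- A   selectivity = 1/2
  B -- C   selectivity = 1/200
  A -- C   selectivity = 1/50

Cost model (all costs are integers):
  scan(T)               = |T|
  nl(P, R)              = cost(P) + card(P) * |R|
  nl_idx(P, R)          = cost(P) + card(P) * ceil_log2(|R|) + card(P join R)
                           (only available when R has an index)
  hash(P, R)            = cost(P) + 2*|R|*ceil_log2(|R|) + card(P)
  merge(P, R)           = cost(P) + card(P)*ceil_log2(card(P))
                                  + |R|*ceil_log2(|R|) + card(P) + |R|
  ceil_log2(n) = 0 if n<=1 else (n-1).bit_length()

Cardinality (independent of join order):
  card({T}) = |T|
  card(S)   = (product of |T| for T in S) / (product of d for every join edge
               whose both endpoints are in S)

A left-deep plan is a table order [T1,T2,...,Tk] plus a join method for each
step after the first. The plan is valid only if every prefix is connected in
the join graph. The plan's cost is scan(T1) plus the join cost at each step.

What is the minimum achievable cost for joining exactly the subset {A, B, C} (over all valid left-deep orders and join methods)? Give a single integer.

Selinger DP over subsets of {A,B,C}:
  {B}: scan cost=400, card=400
  {A}: scan cost=100, card=100
  {C}: scan cost=400, card=400
  {AB}: card=20000; try (A,hash)→2200, (B,merge)→4900, (A,merge)→5200, (B,hash)→7400, (B,nl)→40100, (A,nl)→40400; best=2200 via (A,hash)
  {BC}: card=800; try (C,nl_idx)→4800, (C,hash)→8000, (B,hash)→8000, (C,merge)→8400, (B,merge)→8400, (C,nl)→160400 …(+1); best=4800 via (C,nl_idx)
  {AC}: card=800; try (C,nl_idx)→1800, (A,hash)→2200, (C,merge)→4900, (A,merge)→5200, (C,hash)→7400, (C,nl)→40100 …(+1); best=1800 via (C,nl_idx)
  {ABC}: card=800; try (A,hash)→7000, (B,hash)→9800, (A,merge)→14400, (B,merge)→14600, (C,hash)→29400, (A,nl)→84800 …(+4); best=7000 via (A,hash)

7000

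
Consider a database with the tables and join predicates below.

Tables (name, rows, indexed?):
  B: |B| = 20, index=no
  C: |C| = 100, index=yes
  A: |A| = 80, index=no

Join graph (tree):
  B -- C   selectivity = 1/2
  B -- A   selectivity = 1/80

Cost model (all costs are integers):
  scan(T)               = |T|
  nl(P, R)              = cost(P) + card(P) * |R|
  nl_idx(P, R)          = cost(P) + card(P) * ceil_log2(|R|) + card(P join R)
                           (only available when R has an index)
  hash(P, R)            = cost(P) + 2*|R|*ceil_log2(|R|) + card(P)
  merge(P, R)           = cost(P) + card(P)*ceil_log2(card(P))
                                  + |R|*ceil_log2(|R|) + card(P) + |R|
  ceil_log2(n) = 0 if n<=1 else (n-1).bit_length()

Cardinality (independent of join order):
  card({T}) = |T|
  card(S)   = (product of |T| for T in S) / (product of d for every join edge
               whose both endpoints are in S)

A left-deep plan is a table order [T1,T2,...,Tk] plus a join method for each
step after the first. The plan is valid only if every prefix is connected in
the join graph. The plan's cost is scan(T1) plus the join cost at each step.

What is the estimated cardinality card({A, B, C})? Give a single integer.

1000

Tables in S: A(80), B(20), C(100)
Edges inside S: B-C(d=2), B-A(d=80)
numerator = 80 * 20 * 100 = 160000
denominator = 2 * 80 = 160
card(S) = 160000 / 160 = 1000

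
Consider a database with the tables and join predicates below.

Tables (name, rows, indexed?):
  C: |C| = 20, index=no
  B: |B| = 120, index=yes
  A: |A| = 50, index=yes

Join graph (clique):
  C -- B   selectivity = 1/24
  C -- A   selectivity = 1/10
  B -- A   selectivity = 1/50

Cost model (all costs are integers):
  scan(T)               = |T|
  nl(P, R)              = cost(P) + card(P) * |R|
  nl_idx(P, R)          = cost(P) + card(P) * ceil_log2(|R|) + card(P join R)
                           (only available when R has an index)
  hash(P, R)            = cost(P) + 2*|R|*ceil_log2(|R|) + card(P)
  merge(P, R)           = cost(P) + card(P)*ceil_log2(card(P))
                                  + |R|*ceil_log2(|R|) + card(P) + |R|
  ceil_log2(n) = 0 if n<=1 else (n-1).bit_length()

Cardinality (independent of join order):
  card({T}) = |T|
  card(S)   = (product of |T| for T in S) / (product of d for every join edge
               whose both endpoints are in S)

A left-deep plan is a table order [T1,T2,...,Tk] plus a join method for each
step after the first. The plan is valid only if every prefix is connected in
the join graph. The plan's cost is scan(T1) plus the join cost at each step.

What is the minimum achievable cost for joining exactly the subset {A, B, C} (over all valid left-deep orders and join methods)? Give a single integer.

Selinger DP over subsets of {A,B,C}:
  {C}: scan cost=20, card=20
  {B}: scan cost=120, card=120
  {A}: scan cost=50, card=50
  {BC}: card=100; try (B,nl_idx)→260, (C,hash)→440, (B,merge)→1100, (C,merge)→1200, (B,hash)→1720, (B,nl)→2420 …(+1); best=260 via (B,nl_idx)
  {AC}: card=100; try (A,nl_idx)→240, (C,hash)→300, (A,merge)→490, (C,merge)→520, (A,hash)→640, (A,nl)→1020 …(+1); best=240 via (A,nl_idx)
  {AB}: card=120; try (B,nl_idx)→520, (A,hash)→840, (A,nl_idx)→960, (B,merge)→1360, (A,merge)→1430, (B,hash)→1780 …(+2); best=520 via (B,nl_idx)
  {ABC}: card=10; try (C,hash)→840, (A,nl_idx)→870, (B,nl_idx)→950, (A,hash)→960, (A,merge)→1410, (C,merge)→1600 …(+5); best=840 via (C,hash)

840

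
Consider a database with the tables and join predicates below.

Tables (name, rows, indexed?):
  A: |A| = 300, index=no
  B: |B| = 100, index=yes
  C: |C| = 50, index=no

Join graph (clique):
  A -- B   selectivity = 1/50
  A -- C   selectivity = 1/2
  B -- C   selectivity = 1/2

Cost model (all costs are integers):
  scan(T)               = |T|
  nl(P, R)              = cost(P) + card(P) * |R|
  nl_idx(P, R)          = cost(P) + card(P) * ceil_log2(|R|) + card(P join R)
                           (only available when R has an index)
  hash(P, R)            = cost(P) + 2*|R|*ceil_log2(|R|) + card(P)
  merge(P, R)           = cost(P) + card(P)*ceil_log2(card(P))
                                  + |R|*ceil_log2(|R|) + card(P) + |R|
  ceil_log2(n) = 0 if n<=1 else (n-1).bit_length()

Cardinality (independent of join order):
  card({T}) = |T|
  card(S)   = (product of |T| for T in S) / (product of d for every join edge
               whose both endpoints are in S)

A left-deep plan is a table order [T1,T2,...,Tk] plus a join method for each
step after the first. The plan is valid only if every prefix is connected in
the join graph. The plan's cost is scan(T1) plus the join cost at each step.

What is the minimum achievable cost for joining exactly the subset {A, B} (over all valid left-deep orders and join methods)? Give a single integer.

Selinger DP over subsets of {A,B}:
  {A}: scan cost=300, card=300
  {B}: scan cost=100, card=100
  {AB}: card=600; try (B,hash)→2000, (B,nl_idx)→3000, (A,merge)→3900, (B,merge)→4100, (A,hash)→5600, (A,nl)→30100 …(+1); best=2000 via (B,hash)

2000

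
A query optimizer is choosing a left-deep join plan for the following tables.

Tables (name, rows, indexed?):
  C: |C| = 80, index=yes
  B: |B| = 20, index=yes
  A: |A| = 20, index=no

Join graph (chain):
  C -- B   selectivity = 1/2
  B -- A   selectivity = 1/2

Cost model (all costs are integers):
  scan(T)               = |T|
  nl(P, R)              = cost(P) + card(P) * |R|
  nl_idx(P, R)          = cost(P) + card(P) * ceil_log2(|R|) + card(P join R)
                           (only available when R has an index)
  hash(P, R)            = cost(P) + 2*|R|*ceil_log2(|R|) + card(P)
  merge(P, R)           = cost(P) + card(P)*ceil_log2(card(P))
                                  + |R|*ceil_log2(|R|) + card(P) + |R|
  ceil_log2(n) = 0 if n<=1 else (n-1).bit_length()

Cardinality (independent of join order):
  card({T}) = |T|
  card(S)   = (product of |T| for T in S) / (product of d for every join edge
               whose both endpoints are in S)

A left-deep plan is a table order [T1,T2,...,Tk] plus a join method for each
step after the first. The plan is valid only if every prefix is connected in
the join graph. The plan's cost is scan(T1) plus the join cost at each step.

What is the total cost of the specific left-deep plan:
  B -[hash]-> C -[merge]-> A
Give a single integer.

step 1: scan B: cost=20, card=20
step 2: join C via hash
    card(P join C) = 20*80/(2) = 800
    cost = 20 + 2*80*7 + 20 = 1160
step 3: join A via merge
    card(P join A) = 800*20/(2) = 8000
    cost = 1160 + 800*10 + 20*5 + 800 + 20 = 10080

10080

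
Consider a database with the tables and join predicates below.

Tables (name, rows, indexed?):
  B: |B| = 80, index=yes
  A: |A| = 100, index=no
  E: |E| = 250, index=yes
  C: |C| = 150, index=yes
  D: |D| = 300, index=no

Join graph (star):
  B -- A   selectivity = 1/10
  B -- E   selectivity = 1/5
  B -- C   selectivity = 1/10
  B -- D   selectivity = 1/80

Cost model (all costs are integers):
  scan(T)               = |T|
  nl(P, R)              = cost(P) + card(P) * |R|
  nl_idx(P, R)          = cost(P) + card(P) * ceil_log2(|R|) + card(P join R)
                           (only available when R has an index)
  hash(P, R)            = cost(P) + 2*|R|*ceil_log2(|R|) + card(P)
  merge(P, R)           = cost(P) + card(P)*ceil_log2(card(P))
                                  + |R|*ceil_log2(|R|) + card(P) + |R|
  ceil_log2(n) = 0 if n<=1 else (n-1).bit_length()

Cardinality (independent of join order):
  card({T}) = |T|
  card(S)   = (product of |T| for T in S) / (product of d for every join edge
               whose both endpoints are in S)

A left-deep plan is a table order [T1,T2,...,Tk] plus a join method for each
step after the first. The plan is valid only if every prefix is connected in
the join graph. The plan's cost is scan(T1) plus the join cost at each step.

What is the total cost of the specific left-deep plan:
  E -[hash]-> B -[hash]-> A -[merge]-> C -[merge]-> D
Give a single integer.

13291370

step 1: scan E: cost=250, card=250
step 2: join B via hash
    card(P join B) = 250*80/(5) = 4000
    cost = 250 + 2*80*7 + 250 = 1620
step 3: join A via hash
    card(P join A) = 4000*100/(10) = 40000
    cost = 1620 + 2*100*7 + 4000 = 7020
step 4: join C via merge
    card(P join C) = 40000*150/(10) = 600000
    cost = 7020 + 40000*16 + 150*8 + 40000 + 150 = 688370
step 5: join D via merge
    card(P join D) = 600000*300/(80) = 2250000
    cost = 688370 + 600000*20 + 300*9 + 600000 + 300 = 13291370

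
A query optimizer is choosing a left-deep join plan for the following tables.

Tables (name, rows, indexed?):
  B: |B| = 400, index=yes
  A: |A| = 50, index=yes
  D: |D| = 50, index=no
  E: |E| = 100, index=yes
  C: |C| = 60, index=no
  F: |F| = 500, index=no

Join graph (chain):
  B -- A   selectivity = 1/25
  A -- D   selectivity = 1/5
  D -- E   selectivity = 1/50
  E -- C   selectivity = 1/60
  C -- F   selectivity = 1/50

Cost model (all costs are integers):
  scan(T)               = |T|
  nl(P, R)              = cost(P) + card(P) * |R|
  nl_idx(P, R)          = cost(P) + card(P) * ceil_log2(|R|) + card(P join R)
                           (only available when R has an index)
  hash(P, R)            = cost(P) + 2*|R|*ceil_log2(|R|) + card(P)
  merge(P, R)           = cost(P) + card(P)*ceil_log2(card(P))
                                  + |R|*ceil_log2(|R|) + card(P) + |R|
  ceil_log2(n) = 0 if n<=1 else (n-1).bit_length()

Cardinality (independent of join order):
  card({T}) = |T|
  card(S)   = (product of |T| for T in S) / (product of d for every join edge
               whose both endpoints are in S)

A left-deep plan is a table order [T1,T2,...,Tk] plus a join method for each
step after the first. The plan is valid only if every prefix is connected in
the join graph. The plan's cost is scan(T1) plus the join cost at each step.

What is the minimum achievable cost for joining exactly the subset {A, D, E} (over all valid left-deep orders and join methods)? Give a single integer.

1200

Selinger DP over subsets of {A,D,E}:
  {A}: scan cost=50, card=50
  {D}: scan cost=50, card=50
  {E}: scan cost=100, card=100
  {AD}: card=500; try (D,hash)→700, (A,hash)→700, (D,merge)→750, (A,merge)→750, (A,nl_idx)→850, (D,nl)→2550 …(+1); best=700 via (D,hash)
  {DE}: card=100; try (E,nl_idx)→500, (D,hash)→800, (E,merge)→1200, (D,merge)→1250, (E,hash)→1500, (E,nl)→5050 …(+1); best=500 via (E,nl_idx)
  {ADE}: card=1000; try (A,hash)→1200, (A,merge)→1650, (A,nl_idx)→2100, (E,hash)→2600, (E,nl_idx)→5200, (A,nl)→5500 …(+2); best=1200 via (A,hash)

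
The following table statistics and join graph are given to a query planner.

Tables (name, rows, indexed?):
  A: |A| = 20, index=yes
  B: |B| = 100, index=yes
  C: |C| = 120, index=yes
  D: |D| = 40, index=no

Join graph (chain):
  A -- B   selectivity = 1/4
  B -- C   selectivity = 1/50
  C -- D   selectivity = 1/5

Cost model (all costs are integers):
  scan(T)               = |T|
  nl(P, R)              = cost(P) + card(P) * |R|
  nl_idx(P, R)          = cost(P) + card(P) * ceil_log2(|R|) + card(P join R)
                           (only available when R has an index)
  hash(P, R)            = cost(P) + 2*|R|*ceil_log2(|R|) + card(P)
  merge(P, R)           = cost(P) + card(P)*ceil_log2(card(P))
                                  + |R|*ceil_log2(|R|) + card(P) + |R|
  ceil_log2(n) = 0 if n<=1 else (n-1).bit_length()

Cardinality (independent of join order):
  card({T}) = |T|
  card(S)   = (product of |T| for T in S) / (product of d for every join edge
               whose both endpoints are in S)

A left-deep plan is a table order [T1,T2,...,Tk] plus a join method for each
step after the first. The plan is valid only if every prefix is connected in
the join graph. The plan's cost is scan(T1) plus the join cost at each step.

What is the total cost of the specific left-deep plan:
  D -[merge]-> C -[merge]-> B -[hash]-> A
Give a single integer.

14760

step 1: scan D: cost=40, card=40
step 2: join C via merge
    card(P join C) = 40*120/(5) = 960
    cost = 40 + 40*6 + 120*7 + 40 + 120 = 1280
step 3: join B via merge
    card(P join B) = 960*100/(50) = 1920
    cost = 1280 + 960*10 + 100*7 + 960 + 100 = 12640
step 4: join A via hash
    card(P join A) = 1920*20/(4) = 9600
    cost = 12640 + 2*20*5 + 1920 = 14760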